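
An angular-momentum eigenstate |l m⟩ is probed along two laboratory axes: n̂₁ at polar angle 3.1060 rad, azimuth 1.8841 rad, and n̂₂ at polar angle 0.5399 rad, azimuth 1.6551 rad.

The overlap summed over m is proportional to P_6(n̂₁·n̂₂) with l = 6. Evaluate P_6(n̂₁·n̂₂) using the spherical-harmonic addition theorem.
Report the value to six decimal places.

Addition theorem: P_6(cos γ) = (4π/13) Σ_m Y*_{lm}(Ω₁) Y_{lm}(Ω₂), m = −6…6:
  m=-6: Y*=+0.000000-0.000000i  Y=-0.007797+0.004319i  product +0.000000+0.000000i
  m=-5: Y*=+0.000000-0.000000i  Y=-0.021081-0.047014i  product -0.000000-0.000000i
  m=-4: Y*=+0.000002+0.000005i  Y=+0.166761-0.058468i  product +0.000001+0.000001i
  m=-3: Y*=-0.000189+0.000138i  Y=+0.096727+0.374266i  product -0.000070-0.000057i
  m=-2: Y*=-0.005325-0.003855i  Y=-0.476856+0.081172i  product +0.002852+0.001406i
  m=-1: Y*=+0.035918-0.110867i  Y=-0.012105-0.143244i  product -0.016316-0.003803i
  m=+0: Y*=+1.003622-0.000000i  Y=-0.398031+0.000000i  product -0.399473+0.000000i
  m=+1: Y*=-0.035918-0.110867i  Y=+0.012105-0.143244i  product -0.016316+0.003803i
  m=+2: Y*=-0.005325+0.003855i  Y=-0.476856-0.081172i  product +0.002852-0.001406i
  m=+3: Y*=+0.000189+0.000138i  Y=-0.096727+0.374266i  product -0.000070+0.000057i
  m=+4: Y*=+0.000002-0.000005i  Y=+0.166761+0.058468i  product +0.000001-0.000001i
  m=+5: Y*=-0.000000-0.000000i  Y=+0.021081-0.047014i  product -0.000000+0.000000i
  m=+6: Y*=+0.000000+0.000000i  Y=-0.007797-0.004319i  product +0.000000-0.000000i
Σ over m = -0.426539+0.000000i; ×(4π/13) → -0.412311+0.000000i. Real part: -0.412311

-0.412311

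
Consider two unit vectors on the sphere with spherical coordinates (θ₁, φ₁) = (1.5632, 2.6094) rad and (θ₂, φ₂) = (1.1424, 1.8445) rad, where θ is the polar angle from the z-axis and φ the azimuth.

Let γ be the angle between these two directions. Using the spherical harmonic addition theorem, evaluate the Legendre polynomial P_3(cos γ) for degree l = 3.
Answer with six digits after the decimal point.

-0.272331

Summing Y*_{l m}(θ₁,φ₁)·Y_{l m}(θ₂,φ₂) over m ∈ [−3, 3]; prefactor 4π/(2·3+1) = 1.795196:
  term(m=-3) = -0.08677 + 0.09815j   from Y*(Ω₁)=0.01075 + 0.41705j, Y(Ω₂)=0.22984 + 0.21398j
  term(m=-2) = 0.00011 + 0.00272j   from Y*(Ω₁)=0.00377 - 0.00679j, Y(Ω₂)=-0.29995 + 0.18283j
  term(m=-1) = 0.00940 + 0.00902j   from Y*(Ω₁)=0.27839 - 0.16394j, Y(Ω₂)=0.01090 + 0.03882j
  term(m=+0) = 0.00282 + 0.00000j   from Y*(Ω₁)=-0.00850 + 0.00000j, Y(Ω₂)=-0.33131 + 0.00000j
  term(m=+1) = 0.00940 - 0.00902j   from Y*(Ω₁)=-0.27839 - 0.16394j, Y(Ω₂)=-0.01090 + 0.03882j
  term(m=+2) = 0.00011 - 0.00272j   from Y*(Ω₁)=0.00377 + 0.00679j, Y(Ω₂)=-0.29995 - 0.18283j
  term(m=+3) = -0.08677 - 0.09815j   from Y*(Ω₁)=-0.01075 + 0.41705j, Y(Ω₂)=-0.22984 + 0.21398j
Σ over m = -0.15170 + 0.00000j; ×(4π/7) → -0.27233 + 0.00000j. Real part: -0.272331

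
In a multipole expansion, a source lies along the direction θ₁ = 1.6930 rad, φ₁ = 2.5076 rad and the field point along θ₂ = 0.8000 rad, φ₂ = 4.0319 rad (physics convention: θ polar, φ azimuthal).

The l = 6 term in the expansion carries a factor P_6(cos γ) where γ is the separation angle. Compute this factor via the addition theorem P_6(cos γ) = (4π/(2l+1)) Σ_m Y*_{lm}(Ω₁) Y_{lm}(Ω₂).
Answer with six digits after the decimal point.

-0.295010

Expand P_6 via completeness: Σ_{m} conj(Y_{6,m}) at Ω₁ times Y_{6,m} at Ω₂ —
  [-6]  conj(Y_{6,-6})(Ω₁) = (-0.364201, 0.284040) ; Y_{6,-6}(Ω₂) = (0.038755, 0.053215) ; Δ = (-0.029230, -0.008373)
  [-5]  conj(Y_{6,-5})(Ω₁) = (-0.196420, 0.005574) ; Y_{6,-5}(Ω₂) = (0.057121, -0.213989) ; Δ = (-0.010027, 0.042350)
  [-4]  conj(Y_{6,-4})(Ω₁) = (0.238143, 0.164895) ; Y_{6,-4}(Ω₂) = (-0.374416, 0.167041) ; Δ = (-0.116709, -0.021960)
  [-3]  conj(Y_{6,-3})(Ω₁) = (0.071611, 0.208265) ; Y_{6,-3}(Ω₂) = (0.349307, 0.177731) ; Δ = (-0.012001, 0.085476)
  [-2]  conj(Y_{6,-2})(Ω₁) = (0.070786, -0.226574) ; Y_{6,-2}(Ω₂) = (-0.001328, -0.006235) ; Δ = (-0.001507, -0.000141)
  [-1]  conj(Y_{6,-1})(Ω₁) = (0.183184, -0.134686) ; Y_{6,-1}(Ω₂) = (0.231470, -0.285952) ; Δ = (0.003888, -0.083557)
  [+0]  conj(Y_{6,0})(Ω₁) = (-0.223035, -0.000000) ; Y_{6,0}(Ω₂) = (-0.116488, 0.000000) ; Δ = (0.025981, 0.000000)
  [+1]  conj(Y_{6,1})(Ω₁) = (-0.183184, -0.134686) ; Y_{6,1}(Ω₂) = (-0.231470, -0.285952) ; Δ = (0.003888, 0.083557)
  [+2]  conj(Y_{6,2})(Ω₁) = (0.070786, 0.226574) ; Y_{6,2}(Ω₂) = (-0.001328, 0.006235) ; Δ = (-0.001507, 0.000141)
  [+3]  conj(Y_{6,3})(Ω₁) = (-0.071611, 0.208265) ; Y_{6,3}(Ω₂) = (-0.349307, 0.177731) ; Δ = (-0.012001, -0.085476)
  [+4]  conj(Y_{6,4})(Ω₁) = (0.238143, -0.164895) ; Y_{6,4}(Ω₂) = (-0.374416, -0.167041) ; Δ = (-0.116709, 0.021960)
  [+5]  conj(Y_{6,5})(Ω₁) = (0.196420, 0.005574) ; Y_{6,5}(Ω₂) = (-0.057121, -0.213989) ; Δ = (-0.010027, -0.042350)
  [+6]  conj(Y_{6,6})(Ω₁) = (-0.364201, -0.284040) ; Y_{6,6}(Ω₂) = (0.038755, -0.053215) ; Δ = (-0.029230, 0.008373)
Total Σ_m = (-0.305189, 0.000000). Multiply by 0.966644: (-0.295010, 0.000000). P_6(cos γ) = -0.295010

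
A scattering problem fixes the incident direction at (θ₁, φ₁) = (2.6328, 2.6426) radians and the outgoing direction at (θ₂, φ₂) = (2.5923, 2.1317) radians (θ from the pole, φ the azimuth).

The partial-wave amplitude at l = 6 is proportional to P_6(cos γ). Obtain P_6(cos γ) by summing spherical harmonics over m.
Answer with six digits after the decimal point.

0.409686

Term-by-term m-sum for l=6 (normalisation 4π/13 = 0.966644):
  m=-6: Y*=-0.006384-0.000949i  Y=+0.009539-0.002171i  product -0.000063+0.000005i
  m=-5: Y*=-0.031993-0.024152i  Y=+0.018310-0.052246i  product -0.001848+0.001229i
  m=-4: Y*=-0.061234-0.135236i  Y=-0.115662-0.145149i  product -0.012547+0.024530i
  m=-3: Y*=+0.026139-0.353450i  Y=-0.392962+0.044163i  product +0.005338+0.140047i
  m=-2: Y*=+0.270939-0.420098i  Y=-0.206859+0.429338i  product +0.124318+0.203225i
  m=-1: Y*=+0.202476-0.110348i  Y=+0.062372+0.099286i  product +0.023585+0.013220i
  m=+0: Y*=-0.360260-0.000000i  Y=-0.405975+0.000000i  product +0.146256+0.000000i
  m=+1: Y*=-0.202476-0.110348i  Y=-0.062372+0.099286i  product +0.023585-0.013220i
  m=+2: Y*=+0.270939+0.420098i  Y=-0.206859-0.429338i  product +0.124318-0.203225i
  m=+3: Y*=-0.026139-0.353450i  Y=+0.392962+0.044163i  product +0.005338-0.140047i
  m=+4: Y*=-0.061234+0.135236i  Y=-0.115662+0.145149i  product -0.012547-0.024530i
  m=+5: Y*=+0.031993-0.024152i  Y=-0.018310-0.052246i  product -0.001848-0.001229i
  m=+6: Y*=-0.006384+0.000949i  Y=+0.009539+0.002171i  product -0.000063-0.000005i
Accumulated sum +0.423823+0.000000i; after 4π/(2l+1) scaling, +0.409686+0.000000i ⇒ P_6 = 0.409686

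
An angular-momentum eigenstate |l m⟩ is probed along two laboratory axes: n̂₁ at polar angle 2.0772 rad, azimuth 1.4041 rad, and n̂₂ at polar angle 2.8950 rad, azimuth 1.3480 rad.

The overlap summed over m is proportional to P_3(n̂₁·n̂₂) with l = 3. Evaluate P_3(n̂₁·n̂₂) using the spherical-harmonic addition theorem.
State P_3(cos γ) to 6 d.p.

-0.226985

Expand P_3 via completeness: Σ_{m} conj(Y_{3,m}) at Ω₁ times Y_{3,m} at Ω₂ —
  m=-3: Y*=(-0.133793, -0.244854)  Y=(-0.003761, 0.004763)  product (0.001669, 0.000284)
  m=-2: Y*=(0.358208, -0.124055)  Y=(0.053287, 0.025452)  product (0.022245, 0.002506)
  m=-1: Y*=(0.008267, 0.049134)  Y=(0.064531, -0.284833)  product (0.014529, 0.000816)
  m=+0: Y*=(0.330097, -0.000000)  Y=(-0.615959, 0.000000)  product (-0.203326, 0.000000)
  m=+1: Y*=(-0.008267, 0.049134)  Y=(-0.064531, -0.284833)  product (0.014529, -0.000816)
  m=+2: Y*=(0.358208, 0.124055)  Y=(0.053287, -0.025452)  product (0.022245, -0.002506)
  m=+3: Y*=(0.133793, -0.244854)  Y=(0.003761, 0.004763)  product (0.001669, -0.000284)
Accumulated sum (-0.126440, 0.000000); after 4π/(2l+1) scaling, (-0.226985, 0.000000) ⇒ P_3 = -0.226985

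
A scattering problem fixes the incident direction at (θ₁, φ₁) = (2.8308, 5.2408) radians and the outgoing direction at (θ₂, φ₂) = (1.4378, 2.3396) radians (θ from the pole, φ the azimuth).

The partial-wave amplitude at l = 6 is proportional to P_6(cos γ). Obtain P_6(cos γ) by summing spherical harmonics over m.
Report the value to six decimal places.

0.312280

Addition theorem: P_6(cos γ) = (4π/13) Σ_m Y*_{lm}(Ω₁) Y_{lm}(Ω₂), m = −6…6:
  [-6]  conj(Y_{6,-6})(Ω₁) = +0.000395+0.000011i ; Y_{6,-6}(Ω₂) = +0.045531-0.455777i ; Δ = +0.000023-0.000180i
  [-5]  conj(Y_{6,-5})(Ω₁) = -0.002041-0.003741i ; Y_{6,-5}(Ω₂) = +0.137148+0.162029i ; Δ = +0.000326-0.000844i
  [-4]  conj(Y_{6,-4})(Ω₁) = -0.014462+0.023971i ; Y_{6,-4}(Ω₂) = +0.277128+0.018422i ; Δ = -0.004449+0.006376i
  [-3]  conj(Y_{6,-3})(Ω₁) = +0.123639+0.001785i ; Y_{6,-3}(Ω₂) = -0.175018+0.158406i ; Δ = -0.021922+0.019273i
  [-2]  conj(Y_{6,-2})(Ω₁) = -0.176701-0.312974i ; Y_{6,-2}(Ω₂) = -0.007365+0.221837i ; Δ = +0.070731-0.036894i
  [-1]  conj(Y_{6,-1})(Ω₁) = -0.297649+0.509861i ; Y_{6,-1}(Ω₂) = -0.168761-0.174457i ; Δ = +0.139181-0.034118i
  [+0]  conj(Y_{6,0})(Ω₁) = +0.216484-0.000000i ; Y_{6,0}(Ω₂) = -0.206589+0.000000i ; Δ = -0.044723+0.000000i
  [+1]  conj(Y_{6,1})(Ω₁) = +0.297649+0.509861i ; Y_{6,1}(Ω₂) = +0.168761-0.174457i ; Δ = +0.139181+0.034118i
  [+2]  conj(Y_{6,2})(Ω₁) = -0.176701+0.312974i ; Y_{6,2}(Ω₂) = -0.007365-0.221837i ; Δ = +0.070731+0.036894i
  [+3]  conj(Y_{6,3})(Ω₁) = -0.123639+0.001785i ; Y_{6,3}(Ω₂) = +0.175018+0.158406i ; Δ = -0.021922-0.019273i
  [+4]  conj(Y_{6,4})(Ω₁) = -0.014462-0.023971i ; Y_{6,4}(Ω₂) = +0.277128-0.018422i ; Δ = -0.004449-0.006376i
  [+5]  conj(Y_{6,5})(Ω₁) = +0.002041-0.003741i ; Y_{6,5}(Ω₂) = -0.137148+0.162029i ; Δ = +0.000326+0.000844i
  [+6]  conj(Y_{6,6})(Ω₁) = +0.000395-0.000011i ; Y_{6,6}(Ω₂) = +0.045531+0.455777i ; Δ = +0.000023+0.000180i
Total Σ_m = +0.323056-0.000000i. Multiply by 0.966644: +0.312280-0.000000i. P_6(cos γ) = 0.312280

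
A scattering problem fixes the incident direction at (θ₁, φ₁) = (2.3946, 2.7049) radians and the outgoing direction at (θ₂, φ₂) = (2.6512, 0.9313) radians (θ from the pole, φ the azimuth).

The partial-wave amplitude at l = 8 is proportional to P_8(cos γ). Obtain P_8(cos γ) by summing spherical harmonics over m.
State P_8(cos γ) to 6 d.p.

Term-by-term m-sum for l=8 (normalisation 4π/17 = 0.739198):
  term(m=-8) = -0.000002+0.000029i   from Y*(Ω₁)=-0.021973+0.008069i, Y(Ω₂)=+0.000490-0.001148i
  term(m=-7) = +0.000934-0.000142i   from Y*(Ω₁)=-0.100750-0.008558i, Y(Ω₂)=-0.009089+0.002185i
  term(m=-6) = -0.003982-0.010775i   from Y*(Ω₁)=-0.227188-0.130513i, Y(Ω₂)=+0.033664+0.028091i
  term(m=-5) = -0.053662+0.033403i   from Y*(Ω₁)=-0.252138-0.358713i, Y(Ω₂)=+0.008053-0.143936i
  term(m=-4) = +0.097169+0.102320i   from Y*(Ω₁)=-0.073731-0.414656i, Y(Ω₂)=-0.279588+0.184622i
  term(m=-3) = +0.018080-0.025956i   from Y*(Ω₁)=+0.015866-0.059469i, Y(Ω₂)=+0.483172+0.175109i
  term(m=-2) = +0.126788+0.054445i   from Y*(Ω₁)=-0.226369+0.270171i, Y(Ω₂)=-0.112619-0.374926i
  term(m=-1) = -0.007229+0.035156i   from Y*(Ω₁)=-0.219059+0.102245i, Y(Ω₂)=+0.088604-0.119129i
  term(m=+0) = -0.129145+0.000000i   from Y*(Ω₁)=+0.286007-0.000000i, Y(Ω₂)=-0.451544+0.000000i
  term(m=+1) = -0.007229-0.035156i   from Y*(Ω₁)=+0.219059+0.102245i, Y(Ω₂)=-0.088604-0.119129i
  term(m=+2) = +0.126788-0.054445i   from Y*(Ω₁)=-0.226369-0.270171i, Y(Ω₂)=-0.112619+0.374926i
  term(m=+3) = +0.018080+0.025956i   from Y*(Ω₁)=-0.015866-0.059469i, Y(Ω₂)=-0.483172+0.175109i
  term(m=+4) = +0.097169-0.102320i   from Y*(Ω₁)=-0.073731+0.414656i, Y(Ω₂)=-0.279588-0.184622i
  term(m=+5) = -0.053662-0.033403i   from Y*(Ω₁)=+0.252138-0.358713i, Y(Ω₂)=-0.008053-0.143936i
  term(m=+6) = -0.003982+0.010775i   from Y*(Ω₁)=-0.227188+0.130513i, Y(Ω₂)=+0.033664-0.028091i
  term(m=+7) = +0.000934+0.000142i   from Y*(Ω₁)=+0.100750-0.008558i, Y(Ω₂)=+0.009089+0.002185i
  term(m=+8) = -0.000002-0.000029i   from Y*(Ω₁)=-0.021973-0.008069i, Y(Ω₂)=+0.000490+0.001148i
Total Σ_m = +0.227048-0.000000i. Multiply by 0.739198: +0.167833-0.000000i. P_8(cos γ) = 0.167833

0.167833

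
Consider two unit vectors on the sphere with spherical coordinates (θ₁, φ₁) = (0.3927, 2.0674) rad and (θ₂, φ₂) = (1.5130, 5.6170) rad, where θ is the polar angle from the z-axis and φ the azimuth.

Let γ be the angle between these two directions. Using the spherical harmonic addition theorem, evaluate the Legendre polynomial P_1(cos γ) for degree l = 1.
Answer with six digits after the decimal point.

Summing Y*_{l m}(θ₁,φ₁)·Y_{l m}(θ₂,φ₂) over m ∈ [−1, 1]; prefactor 4π/(2·1+1) = 4.188790:
  m=-1: Y*=-0.06299 + 0.11624j  Y=0.27117 + 0.21316j  product -0.04186 + 0.01809j
  m=+0: Y*=0.45141 + 0.00000j  Y=0.02822 + 0.00000j  product 0.01274 + 0.00000j
  m=+1: Y*=0.06299 + 0.11624j  Y=-0.27117 + 0.21316j  product -0.04186 - 0.01809j
Total Σ_m = -0.07098 + 0.00000j. Multiply by 4.188790: -0.29732 + 0.00000j. P_1(cos γ) = -0.297317

-0.297317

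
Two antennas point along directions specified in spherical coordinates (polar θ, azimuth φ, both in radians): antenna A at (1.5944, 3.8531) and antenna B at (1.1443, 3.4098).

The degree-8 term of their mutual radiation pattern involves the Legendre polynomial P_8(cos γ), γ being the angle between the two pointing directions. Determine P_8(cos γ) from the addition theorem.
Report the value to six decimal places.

Term-by-term m-sum for l=8 (normalisation 4π/17 = 0.739198):
  m=-8: Y*=+0.427015-0.286607i  Y=-0.132276-0.204177i  product -0.115002-0.049275i
  m=-7: Y*=+0.012868-0.046829i  Y=+0.133479+0.421545i  product +0.021458-0.000826i
  m=-6: Y*=+0.159852+0.336621i  Y=-0.012911-0.335639i  product +0.110919-0.057999i
  m=-5: Y*=+0.052446+0.023166i  Y=+0.020748-0.088708i  product +0.003143-0.004172i
  m=-4: Y*=-0.318587+0.097004i  Y=-0.171603+0.315641i  product +0.024052-0.117205i
  m=-3: Y*=-0.032859+0.051980i  Y=+0.058100-0.060377i  product +0.001229+0.005004i
  m=-2: Y*=-0.046597-0.313008i  Y=+0.270270-0.160694i  product -0.062892-0.077109i
  m=-1: Y*=-0.047930-0.041323i  Y=-0.144318+0.039663i  product +0.008556+0.004063i
  m=+0: Y*=+0.311679-0.000000i  Y=-0.294006+0.000000i  product -0.091636+0.000000i
  m=+1: Y*=+0.047930-0.041323i  Y=+0.144318+0.039663i  product +0.008556-0.004063i
  m=+2: Y*=-0.046597+0.313008i  Y=+0.270270+0.160694i  product -0.062892+0.077109i
  m=+3: Y*=+0.032859+0.051980i  Y=-0.058100-0.060377i  product +0.001229-0.005004i
  m=+4: Y*=-0.318587-0.097004i  Y=-0.171603-0.315641i  product +0.024052+0.117205i
  m=+5: Y*=-0.052446+0.023166i  Y=-0.020748-0.088708i  product +0.003143+0.004172i
  m=+6: Y*=+0.159852-0.336621i  Y=-0.012911+0.335639i  product +0.110919+0.057999i
  m=+7: Y*=-0.012868-0.046829i  Y=-0.133479+0.421545i  product +0.021458+0.000826i
  m=+8: Y*=+0.427015+0.286607i  Y=-0.132276+0.204177i  product -0.115002+0.049275i
Accumulated sum -0.108708+0.000000i; after 4π/(2l+1) scaling, -0.080357+0.000000i ⇒ P_8 = -0.080357

-0.080357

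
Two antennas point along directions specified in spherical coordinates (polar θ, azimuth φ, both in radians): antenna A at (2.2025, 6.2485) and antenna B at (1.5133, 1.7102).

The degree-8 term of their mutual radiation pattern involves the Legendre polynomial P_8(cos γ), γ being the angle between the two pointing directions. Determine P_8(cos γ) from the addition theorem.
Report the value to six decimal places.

0.023687

Summing Y*_{l m}(θ₁,φ₁)·Y_{l m}(θ₂,φ₂) over m ∈ [−8, 8]; prefactor 4π/(2·8+1) = 0.739198:
  [-8]  conj(Y_{8,-8})(Ω₁) = (0.089190, -0.025404) ; Y_{8,-8}(Ω₂) = (0.223793, -0.456778) ; Δ = (0.008356, -0.046425)
  [-7]  conj(Y_{8,-7})(Ω₁) = (-0.263472, 0.065258) ; Y_{8,-7}(Ω₂) = (0.096988, 0.065640) ; Δ = (-0.029837, -0.010965)
  [-6]  conj(Y_{8,-6})(Ω₁) = (0.430450, -0.090898) ; Y_{8,-6}(Ω₂) = (0.237383, -0.262934) ; Δ = (0.078282, -0.134758)
  [-5]  conj(Y_{8,-5})(Ω₁) = (-0.361173, 0.063273) ; Y_{8,-5}(Ω₂) = (0.087773, 0.104841) ; Δ = (-0.038335, -0.032312)
  [-4]  conj(Y_{8,-4})(Ω₁) = (-0.023088, 0.003224) ; Y_{8,-4}(Ω₂) = (0.260874, -0.162689) ; Δ = (-0.005499, 0.004597)
  [-3]  conj(Y_{8,-3})(Ω₁) = (0.357030, -0.037286) ; Y_{8,-3}(Ω₂) = (0.059119, 0.133022) ; Δ = (0.026067, 0.045289)
  [-2]  conj(Y_{8,-2})(Ω₁) = (-0.171354, 0.011906) ; Y_{8,-2}(Ω₂) = (0.275869, -0.078971) ; Δ = (-0.046331, 0.016817)
  [-1]  conj(Y_{8,-1})(Ω₁) = (-0.288302, 0.010004) ; Y_{8,-1}(Ω₂) = (0.020738, 0.147796) ; Δ = (-0.007457, -0.042402)
  [+0]  conj(Y_{8,0})(Ω₁) = (0.219118, -0.000000) ; Y_{8,0}(Ω₂) = (0.280912, 0.000000) ; Δ = (0.061553, 0.000000)
  [+1]  conj(Y_{8,1})(Ω₁) = (0.288302, 0.010004) ; Y_{8,1}(Ω₂) = (-0.020738, 0.147796) ; Δ = (-0.007457, 0.042402)
  [+2]  conj(Y_{8,2})(Ω₁) = (-0.171354, -0.011906) ; Y_{8,2}(Ω₂) = (0.275869, 0.078971) ; Δ = (-0.046331, -0.016817)
  [+3]  conj(Y_{8,3})(Ω₁) = (-0.357030, -0.037286) ; Y_{8,3}(Ω₂) = (-0.059119, 0.133022) ; Δ = (0.026067, -0.045289)
  [+4]  conj(Y_{8,4})(Ω₁) = (-0.023088, -0.003224) ; Y_{8,4}(Ω₂) = (0.260874, 0.162689) ; Δ = (-0.005499, -0.004597)
  [+5]  conj(Y_{8,5})(Ω₁) = (0.361173, 0.063273) ; Y_{8,5}(Ω₂) = (-0.087773, 0.104841) ; Δ = (-0.038335, 0.032312)
  [+6]  conj(Y_{8,6})(Ω₁) = (0.430450, 0.090898) ; Y_{8,6}(Ω₂) = (0.237383, 0.262934) ; Δ = (0.078282, 0.134758)
  [+7]  conj(Y_{8,7})(Ω₁) = (0.263472, 0.065258) ; Y_{8,7}(Ω₂) = (-0.096988, 0.065640) ; Δ = (-0.029837, 0.010965)
  [+8]  conj(Y_{8,8})(Ω₁) = (0.089190, 0.025404) ; Y_{8,8}(Ω₂) = (0.223793, 0.456778) ; Δ = (0.008356, 0.046425)
Total Σ_m = (0.032044, 0.000000). Multiply by 0.739198: (0.023687, 0.000000). P_8(cos γ) = 0.023687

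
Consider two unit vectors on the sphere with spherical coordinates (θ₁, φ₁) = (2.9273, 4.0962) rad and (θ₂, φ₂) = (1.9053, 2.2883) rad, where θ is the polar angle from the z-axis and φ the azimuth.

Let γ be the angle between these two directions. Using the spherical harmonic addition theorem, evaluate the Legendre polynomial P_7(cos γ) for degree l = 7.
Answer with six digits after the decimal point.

Expand P_7 via completeness: Σ_{m} conj(Y_{7,m}) at Ω₁ times Y_{7,m} at Ω₂ —
  m=-7: -0.000009-0.000004i × -0.319466+0.102382i = +0.000003+0.000000i  (running Σ = +0.000003+0.000000i)
  m=-6: -0.000144+0.000089i × -0.172847+0.400568i = -0.000011-0.000073i  (running Σ = -0.000008-0.000073i)
  m=-5: -0.000110+0.001818i × +0.047736+0.099858i = -0.000187+0.000076i  (running Σ = -0.000194+0.000003i)
  m=-4: +0.010760+0.008645i × -0.295404-0.082257i = -0.002467-0.003439i  (running Σ = -0.002662-0.003436i)
  m=-3: +0.071973-0.020523i × -0.191044+0.125635i = -0.011172+0.012963i  (running Σ = -0.013833+0.009527i)
  m=-2: +0.092577-0.263034i × +0.029812-0.218195i = -0.054633-0.028041i  (running Σ = -0.068466-0.018514i)
  m=-1: -0.361451-0.510400i × -0.172059-0.197166i = -0.038443+0.159085i  (running Σ = -0.106909+0.140571i)
  m=0: -0.494213-0.000000i × +0.191946+0.000000i = -0.094862-0.000000i  (running Σ = -0.201771+0.140571i)
  m=1: +0.361451-0.510400i × +0.172059-0.197166i = -0.038443-0.159085i  (running Σ = -0.240214-0.018514i)
  m=2: +0.092577+0.263034i × +0.029812+0.218195i = -0.054633+0.028041i  (running Σ = -0.294847+0.009527i)
  m=3: -0.071973-0.020523i × +0.191044+0.125635i = -0.011172-0.012963i  (running Σ = -0.306019-0.003436i)
  m=4: +0.010760-0.008645i × -0.295404+0.082257i = -0.002467+0.003439i  (running Σ = -0.308486+0.000003i)
  m=5: +0.000110+0.001818i × -0.047736+0.099858i = -0.000187-0.000076i  (running Σ = -0.308673-0.000073i)
  m=6: -0.000144-0.000089i × -0.172847-0.400568i = -0.000011+0.000073i  (running Σ = -0.308684+0.000000i)
  m=7: +0.000009-0.000004i × +0.319466+0.102382i = +0.000003-0.000000i  (running Σ = -0.308680+0.000000i)
Σ over m = -0.308680+0.000000i; ×(4π/15) → -0.258600+0.000000i. Real part: -0.258600

-0.258600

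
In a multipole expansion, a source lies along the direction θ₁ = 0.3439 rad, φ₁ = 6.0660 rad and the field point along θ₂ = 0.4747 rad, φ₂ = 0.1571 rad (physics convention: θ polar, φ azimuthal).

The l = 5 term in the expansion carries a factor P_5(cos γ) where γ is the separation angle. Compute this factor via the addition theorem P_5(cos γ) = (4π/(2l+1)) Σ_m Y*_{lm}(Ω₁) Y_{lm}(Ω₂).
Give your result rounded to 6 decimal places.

0.730719

Summing Y*_{l m}(θ₁,φ₁)·Y_{l m}(θ₂,φ₂) over m ∈ [−5, 5]; prefactor 4π/(2·5+1) = 1.142397:
  term(m=-5) = -0.000006-0.000018i   from Y*(Ω₁)=+0.000943-0.001789i, Y(Ω₂)=+0.006546-0.006548i
  term(m=-4) = +0.000075-0.001015i   from Y*(Ω₁)=+0.011531-0.013633i, Y(Ω₂)=+0.046092-0.033493i
  term(m=-3) = +0.008100-0.016856i   from Y*(Ω₁)=+0.073557-0.056099i, Y(Ω₂)=+0.180119-0.091789i
  term(m=-2) = +0.095338-0.088563i   from Y*(Ω₁)=+0.272956-0.126630i, Y(Ω₂)=+0.411286-0.133653i
  term(m=-1) = +0.229623-0.090196i   from Y*(Ω₁)=+0.536570-0.118403i, Y(Ω₂)=+0.443446-0.070244i
  term(m=+0) = -0.026624+0.000000i   from Y*(Ω₁)=+0.269550-0.000000i, Y(Ω₂)=-0.098772+0.000000i
  term(m=+1) = +0.229623+0.090196i   from Y*(Ω₁)=-0.536570-0.118403i, Y(Ω₂)=-0.443446-0.070244i
  term(m=+2) = +0.095338+0.088563i   from Y*(Ω₁)=+0.272956+0.126630i, Y(Ω₂)=+0.411286+0.133653i
  term(m=+3) = +0.008100+0.016856i   from Y*(Ω₁)=-0.073557-0.056099i, Y(Ω₂)=-0.180119-0.091789i
  term(m=+4) = +0.000075+0.001015i   from Y*(Ω₁)=+0.011531+0.013633i, Y(Ω₂)=+0.046092+0.033493i
  term(m=+5) = -0.000006+0.000018i   from Y*(Ω₁)=-0.000943-0.001789i, Y(Ω₂)=-0.006546-0.006548i
Accumulated sum +0.639636+0.000000i; after 4π/(2l+1) scaling, +0.730719+0.000000i ⇒ P_5 = 0.730719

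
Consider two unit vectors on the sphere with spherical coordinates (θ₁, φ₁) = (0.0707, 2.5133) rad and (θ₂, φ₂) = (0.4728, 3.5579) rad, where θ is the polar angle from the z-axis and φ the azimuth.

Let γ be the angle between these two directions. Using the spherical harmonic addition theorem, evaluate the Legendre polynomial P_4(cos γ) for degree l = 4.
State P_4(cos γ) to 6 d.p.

0.233659

Addition theorem: P_4(cos γ) = (4π/9) Σ_m Y*_{lm}(Ω₁) Y_{lm}(Ω₂), m = −4…4:
  [-4]  conj(Y_{4,-4})(Ω₁) = -0.00001 - 0.00001j ; Y_{4,-4}(Ω₂) = -0.00179 - 0.01895j ; Δ = -0.00000 + 0.00000j
  [-3]  conj(Y_{4,-3})(Ω₁) = 0.00014 + 0.00042j ; Y_{4,-3}(Ω₂) = -0.03329 + 0.09983j ; Δ = -0.00005 - 0.00000j
  [-2]  conj(Y_{4,-2})(Ω₁) = 0.00308 - 0.00947j ; Y_{4,-2}(Ω₂) = 0.21233 - 0.23339j ; Δ = -0.00156 - 0.00273j
  [-1]  conj(Y_{4,-1})(Ω₁) = -0.10694 + 0.07769j ; Y_{4,-1}(Ω₂) = -0.44704 + 0.19766j ; Δ = 0.03245 - 0.05587j
  [+0]  conj(Y_{4,0})(Ω₁) = 0.82526 + 0.00000j ; Y_{4,0}(Ω₂) = 0.12803 + 0.00000j ; Δ = 0.10565 + 0.00000j
  [+1]  conj(Y_{4,1})(Ω₁) = 0.10694 + 0.07769j ; Y_{4,1}(Ω₂) = 0.44704 + 0.19766j ; Δ = 0.03245 + 0.05587j
  [+2]  conj(Y_{4,2})(Ω₁) = 0.00308 + 0.00947j ; Y_{4,2}(Ω₂) = 0.21233 + 0.23339j ; Δ = -0.00156 + 0.00273j
  [+3]  conj(Y_{4,3})(Ω₁) = -0.00014 + 0.00042j ; Y_{4,3}(Ω₂) = 0.03329 + 0.09983j ; Δ = -0.00005 + 0.00000j
  [+4]  conj(Y_{4,4})(Ω₁) = -0.00001 + 0.00001j ; Y_{4,4}(Ω₂) = -0.00179 + 0.01895j ; Δ = -0.00000 - 0.00000j
Total Σ_m = 0.16735 + 0.00000j. Multiply by 1.396263: 0.23366 + 0.00000j. P_4(cos γ) = 0.233659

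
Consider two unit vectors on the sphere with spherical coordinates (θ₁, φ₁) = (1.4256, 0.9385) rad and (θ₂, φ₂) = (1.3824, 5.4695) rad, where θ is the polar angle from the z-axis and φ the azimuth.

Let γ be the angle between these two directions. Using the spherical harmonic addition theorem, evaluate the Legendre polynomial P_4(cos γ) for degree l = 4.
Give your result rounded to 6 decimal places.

Summing Y*_{l m}(θ₁,φ₁)·Y_{l m}(θ₂,φ₂) over m ∈ [−4, 4]; prefactor 4π/(2·4+1) = 1.396263:
  m=-4: -0.347107-0.243846i × -0.409399-0.046522i = +0.130761+0.115978i  (running Σ = +0.130761+0.115978i)
  m=-3: -0.166198+0.056202i × -0.169866+0.143232i = +0.020181-0.033352i  (running Σ = +0.150943+0.082626i)
  m=-2: +0.084260-0.266523i × +0.013771-0.243147i = -0.063644-0.024158i  (running Σ = +0.087299+0.058469i)
  m=-1: -0.114218-0.155900i × -0.164654-0.174243i = -0.008358+0.045571i  (running Σ = +0.078941+0.104040i)
  m=0: +0.252543-0.000000i × +0.210598+0.000000i = +0.053185+0.000000i  (running Σ = +0.132126+0.104040i)
  m=1: +0.114218-0.155900i × +0.164654-0.174243i = -0.008358-0.045571i  (running Σ = +0.123768+0.058469i)
  m=2: +0.084260+0.266523i × +0.013771+0.243147i = -0.063644+0.024158i  (running Σ = +0.060124+0.082626i)
  m=3: +0.166198+0.056202i × +0.169866+0.143232i = +0.020181+0.033352i  (running Σ = +0.080305+0.115978i)
  m=4: -0.347107+0.243846i × -0.409399+0.046522i = +0.130761-0.115978i  (running Σ = +0.211066+0.000000i)
Total Σ_m = +0.211066+0.000000i. Multiply by 1.396263: +0.294704+0.000000i. P_4(cos γ) = 0.294704

0.294704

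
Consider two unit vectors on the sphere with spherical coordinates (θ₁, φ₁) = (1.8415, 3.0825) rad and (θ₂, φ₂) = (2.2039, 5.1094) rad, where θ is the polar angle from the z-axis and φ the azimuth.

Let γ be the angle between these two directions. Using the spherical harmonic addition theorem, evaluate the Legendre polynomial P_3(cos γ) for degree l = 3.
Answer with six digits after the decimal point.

0.260360

Addition theorem: P_3(cos γ) = (4π/7) Σ_m Y*_{lm}(Ω₁) Y_{lm}(Ω₂), m = −3…3:
  m=-3: -0.36743 + 0.06583j × -0.20304 - 0.08104j = 0.07994 + 0.01641j  (running Σ = 0.07994 + 0.01641j)
  m=-2: -0.25198 + 0.02992j × 0.27548 - 0.28028j = -0.06103 + 0.07887j  (running Σ = 0.01891 + 0.09528j)
  m=-1: 0.19972 - 0.01182j × 0.07558 + 0.18027j = 0.01723 + 0.03511j  (running Σ = 0.03614 + 0.13039j)
  m=0: 0.26369 + 0.00000j × 0.27593 + 0.00000j = 0.07276 + 0.00000j  (running Σ = 0.10890 + 0.13039j)
  m=1: -0.19972 - 0.01182j × -0.07558 + 0.18027j = 0.01723 - 0.03511j  (running Σ = 0.12612 + 0.09528j)
  m=2: -0.25198 - 0.02992j × 0.27548 + 0.28028j = -0.06103 - 0.07887j  (running Σ = 0.06509 + 0.01641j)
  m=3: 0.36743 + 0.06583j × 0.20304 - 0.08104j = 0.07994 - 0.01641j  (running Σ = 0.14503 - 0.00000j)
Total Σ_m = 0.14503 - 0.00000j. Multiply by 1.795196: 0.26036 - 0.00000j. P_3(cos γ) = 0.260360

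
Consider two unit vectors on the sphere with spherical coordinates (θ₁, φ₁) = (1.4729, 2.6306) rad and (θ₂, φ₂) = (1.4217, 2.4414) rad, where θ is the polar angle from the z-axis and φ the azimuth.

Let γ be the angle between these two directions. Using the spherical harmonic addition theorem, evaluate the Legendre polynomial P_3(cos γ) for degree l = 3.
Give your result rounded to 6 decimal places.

0.889417

Summing Y*_{l m}(θ₁,φ₁)·Y_{l m}(θ₂,φ₂) over m ∈ [−3, 3]; prefactor 4π/(2·3+1) = 1.795196:
  [-3]  conj(Y_{3,-3})(Ω₁) = (-0.015549, 0.410965) ; Y_{3,-3}(Ω₂) = (0.203902, -0.348179) ; Δ = (0.139919, 0.089211)
  [-2]  conj(Y_{3,-2})(Ω₁) = (0.051612, -0.084406) ; Y_{3,-2}(Ω₂) = (0.025177, 0.146310) ; Δ = (0.013649, 0.005426)
  [-1]  conj(Y_{3,-1})(Ω₁) = (0.267147, -0.149779) ; Y_{3,-1}(Ω₂) = (0.217436, 0.183215) ; Δ = (0.085529, 0.016378)
  [+0]  conj(Y_{3,0})(Ω₁) = (-0.107681, -0.000000) ; Y_{3,0}(Ω₂) = (-0.160184, 0.000000) ; Δ = (0.017249, 0.000000)
  [+1]  conj(Y_{3,1})(Ω₁) = (-0.267147, -0.149779) ; Y_{3,1}(Ω₂) = (-0.217436, 0.183215) ; Δ = (0.085529, -0.016378)
  [+2]  conj(Y_{3,2})(Ω₁) = (0.051612, 0.084406) ; Y_{3,2}(Ω₂) = (0.025177, -0.146310) ; Δ = (0.013649, -0.005426)
  [+3]  conj(Y_{3,3})(Ω₁) = (0.015549, 0.410965) ; Y_{3,3}(Ω₂) = (-0.203902, -0.348179) ; Δ = (0.139919, -0.089211)
Accumulated sum (0.495443, 0.000000); after 4π/(2l+1) scaling, (0.889417, 0.000000) ⇒ P_3 = 0.889417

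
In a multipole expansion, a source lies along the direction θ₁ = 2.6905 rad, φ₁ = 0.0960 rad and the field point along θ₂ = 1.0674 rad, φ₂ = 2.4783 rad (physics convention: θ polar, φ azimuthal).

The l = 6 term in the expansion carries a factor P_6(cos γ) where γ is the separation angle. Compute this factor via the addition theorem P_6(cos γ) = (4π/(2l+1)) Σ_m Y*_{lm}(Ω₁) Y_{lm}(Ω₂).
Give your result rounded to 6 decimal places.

-0.161469

Term-by-term m-sum for l=6 (normalisation 4π/13 = 0.966644):
  term(m=-6) = -0.00011 - 0.00071j   from Y*(Ω₁)=0.00278 + 0.00181j, Y(Ω₂)=-0.14595 - 0.16223j
  term(m=-5) = -0.00783 - 0.00601j   from Y*(Ω₁)=-0.02103 - 0.01095j, Y(Ω₂)=0.40996 + 0.07243j
  term(m=-4) = -0.03321 + 0.00348j   from Y*(Ω₁)=0.09450 + 0.03819j, Y(Ω₂)=-0.28933 + 0.15374j
  term(m=-3) = 0.01733 - 0.02029j   from Y*(Ω₁)=-0.27521 - 0.08153j, Y(Ω₂)=-0.03783 + 0.08492j
  term(m=-2) = -0.00913 - 0.17473j   from Y*(Ω₁)=0.49031 + 0.09531j, Y(Ω₂)=-0.08470 - 0.33990j
  term(m=-1) = -0.00932 - 0.00884j   from Y*(Ω₁)=-0.37811 - 0.03641j, Y(Ω₂)=0.02665 + 0.02082j
  term(m=+0) = -0.08250 + 0.00000j   from Y*(Ω₁)=-0.24545 + 0.00000j, Y(Ω₂)=0.33610 + 0.00000j
  term(m=+1) = -0.00932 + 0.00884j   from Y*(Ω₁)=0.37811 - 0.03641j, Y(Ω₂)=-0.02665 + 0.02082j
  term(m=+2) = -0.00913 + 0.17473j   from Y*(Ω₁)=0.49031 - 0.09531j, Y(Ω₂)=-0.08470 + 0.33990j
  term(m=+3) = 0.01733 + 0.02029j   from Y*(Ω₁)=0.27521 - 0.08153j, Y(Ω₂)=0.03783 + 0.08492j
  term(m=+4) = -0.03321 - 0.00348j   from Y*(Ω₁)=0.09450 - 0.03819j, Y(Ω₂)=-0.28933 - 0.15374j
  term(m=+5) = -0.00783 + 0.00601j   from Y*(Ω₁)=0.02103 - 0.01095j, Y(Ω₂)=-0.40996 + 0.07243j
  term(m=+6) = -0.00011 + 0.00071j   from Y*(Ω₁)=0.00278 - 0.00181j, Y(Ω₂)=-0.14595 + 0.16223j
Total Σ_m = -0.16704 - 0.00000j. Multiply by 0.966644: -0.16147 - 0.00000j. P_6(cos γ) = -0.161469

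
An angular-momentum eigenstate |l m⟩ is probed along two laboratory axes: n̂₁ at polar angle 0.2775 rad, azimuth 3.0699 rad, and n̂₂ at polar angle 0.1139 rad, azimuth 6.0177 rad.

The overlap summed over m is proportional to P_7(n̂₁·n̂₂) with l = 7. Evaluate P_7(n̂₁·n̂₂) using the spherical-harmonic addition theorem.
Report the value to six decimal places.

-0.237023

Summing Y*_{l m}(θ₁,φ₁)·Y_{l m}(θ₂,φ₂) over m ∈ [−7, 7]; prefactor 4π/(2·7+1) = 0.837758:
  term(m=-7) = (-0.000000, -0.000000)   from Y*(Ω₁)=(-0.000051, 0.000028), Y(Ω₂)=(-0.000000, 0.000000)
  term(m=-6) = (0.000000, 0.000000)   from Y*(Ω₁)=(0.000691, -0.000317), Y(Ω₂)=(-0.000000, 0.000004)
  term(m=-5) = (-0.000000, -0.000000)   from Y*(Ω₁)=(-0.005845, 0.002190), Y(Ω₂)=(0.000020, 0.000080)
  term(m=-4) = (0.000031, 0.000030)   from Y*(Ω₁)=(0.034409, -0.010147), Y(Ω₂)=(0.000583, 0.001045)
  term(m=-3) = (-0.001532, -0.001007)   from Y*(Ω₁)=(-0.142876, 0.031212), Y(Ω₂)=(0.008766, 0.008962)
  term(m=-2) = (0.034189, 0.013957)   from Y*(Ω₁)=(0.397868, -0.057443), Y(Ω₂)=(0.079215, 0.046517)
  term(m=-1) = (-0.261712, -0.051362)   from Y*(Ω₁)=(-0.625849, 0.044946), Y(Ω₂)=(0.410162, 0.111524)
  term(m=+0) = (0.175123, 0.000000)   from Y*(Ω₁)=(0.193968, -0.000000), Y(Ω₂)=(0.902844, 0.000000)
  term(m=+1) = (-0.261712, 0.051362)   from Y*(Ω₁)=(0.625849, 0.044946), Y(Ω₂)=(-0.410162, 0.111524)
  term(m=+2) = (0.034189, -0.013957)   from Y*(Ω₁)=(0.397868, 0.057443), Y(Ω₂)=(0.079215, -0.046517)
  term(m=+3) = (-0.001532, 0.001007)   from Y*(Ω₁)=(0.142876, 0.031212), Y(Ω₂)=(-0.008766, 0.008962)
  term(m=+4) = (0.000031, -0.000030)   from Y*(Ω₁)=(0.034409, 0.010147), Y(Ω₂)=(0.000583, -0.001045)
  term(m=+5) = (-0.000000, 0.000000)   from Y*(Ω₁)=(0.005845, 0.002190), Y(Ω₂)=(-0.000020, 0.000080)
  term(m=+6) = (0.000000, -0.000000)   from Y*(Ω₁)=(0.000691, 0.000317), Y(Ω₂)=(-0.000000, -0.000004)
  term(m=+7) = (-0.000000, 0.000000)   from Y*(Ω₁)=(0.000051, 0.000028), Y(Ω₂)=(0.000000, 0.000000)
Accumulated sum (-0.282926, 0.000000); after 4π/(2l+1) scaling, (-0.237023, 0.000000) ⇒ P_7 = -0.237023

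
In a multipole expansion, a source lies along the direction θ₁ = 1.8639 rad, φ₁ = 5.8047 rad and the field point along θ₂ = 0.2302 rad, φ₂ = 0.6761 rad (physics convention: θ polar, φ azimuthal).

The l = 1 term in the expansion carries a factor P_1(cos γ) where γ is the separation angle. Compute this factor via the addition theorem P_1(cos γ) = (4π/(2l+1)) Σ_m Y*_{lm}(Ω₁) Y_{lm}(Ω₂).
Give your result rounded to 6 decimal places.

Addition theorem: P_1(cos γ) = (4π/3) Σ_m Y*_{lm}(Ω₁) Y_{lm}(Ω₂), m = −1…1:
  [-1]  conj(Y_{1,-1})(Ω₁) = (0.293613, -0.152293) ; Y_{1,-1}(Ω₂) = (0.061491, -0.049330) ; Δ = (0.010542, -0.023848)
  [+0]  conj(Y_{1,0})(Ω₁) = (-0.141169, -0.000000) ; Y_{1,0}(Ω₂) = (0.475714, 0.000000) ; Δ = (-0.067156, -0.000000)
  [+1]  conj(Y_{1,1})(Ω₁) = (-0.293613, -0.152293) ; Y_{1,1}(Ω₂) = (-0.061491, -0.049330) ; Δ = (0.010542, 0.023848)
Total Σ_m = (-0.046072, 0.000000). Multiply by 4.188790: (-0.192988, 0.000000). P_1(cos γ) = -0.192988

-0.192988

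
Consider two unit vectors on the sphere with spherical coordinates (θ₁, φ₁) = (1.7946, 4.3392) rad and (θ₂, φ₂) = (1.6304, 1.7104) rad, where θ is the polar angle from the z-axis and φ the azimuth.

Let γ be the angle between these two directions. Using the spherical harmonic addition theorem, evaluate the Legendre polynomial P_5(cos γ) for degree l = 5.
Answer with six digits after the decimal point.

0.332141

Addition theorem: P_5(cos γ) = (4π/11) Σ_m Y*_{lm}(Ω₁) Y_{lm}(Ω₂), m = −5…5:
  [-5]  conj(Y_{5,-5})(Ω₁) = (-0.391383, 0.118992) ; Y_{5,-5}(Ω₂) = (-0.295659, -0.352434) ; Δ = (0.157652, 0.102756)
  [-4]  conj(Y_{5,-4})(Ω₁) = (-0.022955, 0.293548) ; Y_{5,-4}(Ω₂) = (-0.073623, 0.045996) ; Δ = (-0.011812, -0.022668)
  [-3]  conj(Y_{5,-3})(Ω₁) = (-0.160660, -0.077851) ; Y_{5,-3}(Ω₂) = (-0.135469, -0.304325) ; Δ = (-0.001928, 0.059439)
  [-2]  conj(Y_{5,-2})(Ω₁) = (-0.223744, 0.206931) ; Y_{5,-2}(Ω₂) = (-0.095671, 0.027429) ; Δ = (0.015730, -0.025934)
  [-1]  conj(Y_{5,-1})(Ω₁) = (-0.041143, -0.105080) ; Y_{5,-1}(Ω₂) = (-0.042290, -0.300958) ; Δ = (-0.029885, 0.016826)
  [+0]  conj(Y_{5,0})(Ω₁) = (-0.303810, -0.000000) ; Y_{5,0}(Ω₂) = (-0.102773, 0.000000) ; Δ = (0.031224, 0.000000)
  [+1]  conj(Y_{5,1})(Ω₁) = (0.041143, -0.105080) ; Y_{5,1}(Ω₂) = (0.042290, -0.300958) ; Δ = (-0.029885, -0.016826)
  [+2]  conj(Y_{5,2})(Ω₁) = (-0.223744, -0.206931) ; Y_{5,2}(Ω₂) = (-0.095671, -0.027429) ; Δ = (0.015730, 0.025934)
  [+3]  conj(Y_{5,3})(Ω₁) = (0.160660, -0.077851) ; Y_{5,3}(Ω₂) = (0.135469, -0.304325) ; Δ = (-0.001928, -0.059439)
  [+4]  conj(Y_{5,4})(Ω₁) = (-0.022955, -0.293548) ; Y_{5,4}(Ω₂) = (-0.073623, -0.045996) ; Δ = (-0.011812, 0.022668)
  [+5]  conj(Y_{5,5})(Ω₁) = (0.391383, 0.118992) ; Y_{5,5}(Ω₂) = (0.295659, -0.352434) ; Δ = (0.157652, -0.102756)
Accumulated sum (0.290740, 0.000000); after 4π/(2l+1) scaling, (0.332141, 0.000000) ⇒ P_5 = 0.332141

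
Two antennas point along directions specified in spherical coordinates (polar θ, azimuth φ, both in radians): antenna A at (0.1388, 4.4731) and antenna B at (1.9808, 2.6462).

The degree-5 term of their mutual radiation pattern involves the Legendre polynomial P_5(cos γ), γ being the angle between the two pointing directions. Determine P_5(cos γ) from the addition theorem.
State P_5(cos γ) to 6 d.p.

Term-by-term m-sum for l=5 (normalisation 4π/11 = 1.142397):
  term(m=-5) = -0.00001 + 0.00000j   from Y*(Ω₁)=-0.00002 - 0.00001j, Y(Ω₂)=0.23704 - 0.18573j
  term(m=-4) = -0.00011 - 0.00019j   from Y*(Ω₁)=0.00031 - 0.00044j, Y(Ω₂)=0.16528 - 0.37947j
  term(m=-3) = 0.00057 - 0.00059j   from Y*(Ω₁)=0.00472 + 0.00540j, Y(Ω₂)=-0.00970 - 0.11435j
  term(m=-2) = -0.01618 - 0.00910j   from Y*(Ω₁)=-0.05540 + 0.02874j, Y(Ω₂)=0.16296 + 0.24873j
  term(m=-1) = 0.01710 - 0.06532j   from Y*(Ω₁)=-0.07847 - 0.32166j, Y(Ω₂)=0.17943 + 0.09695j
  term(m=+0) = -0.20523 + 0.00000j   from Y*(Ω₁)=0.80512 + 0.00000j, Y(Ω₂)=-0.25491 + 0.00000j
  term(m=+1) = 0.01710 + 0.06532j   from Y*(Ω₁)=0.07847 - 0.32166j, Y(Ω₂)=-0.17943 + 0.09695j
  term(m=+2) = -0.01618 + 0.00910j   from Y*(Ω₁)=-0.05540 - 0.02874j, Y(Ω₂)=0.16296 - 0.24873j
  term(m=+3) = 0.00057 + 0.00059j   from Y*(Ω₁)=-0.00472 + 0.00540j, Y(Ω₂)=0.00970 - 0.11435j
  term(m=+4) = -0.00011 + 0.00019j   from Y*(Ω₁)=0.00031 + 0.00044j, Y(Ω₂)=0.16528 + 0.37947j
  term(m=+5) = -0.00001 - 0.00000j   from Y*(Ω₁)=0.00002 - 0.00001j, Y(Ω₂)=-0.23704 - 0.18573j
Σ over m = -0.20248 + 0.00000j; ×(4π/11) → -0.23131 + 0.00000j. Real part: -0.231311

-0.231311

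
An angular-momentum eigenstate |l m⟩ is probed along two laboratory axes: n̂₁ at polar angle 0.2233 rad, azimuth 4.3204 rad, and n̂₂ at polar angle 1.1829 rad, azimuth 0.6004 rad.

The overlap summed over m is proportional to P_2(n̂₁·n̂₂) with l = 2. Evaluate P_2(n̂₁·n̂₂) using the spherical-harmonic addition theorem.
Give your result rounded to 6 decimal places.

Summing Y*_{l m}(θ₁,φ₁)·Y_{l m}(θ₂,φ₂) over m ∈ [−2, 2]; prefactor 4π/(2·2+1) = 2.513274:
  [-2]  conj(Y_{2,-2})(Ω₁) = -0.013414+0.013376i ; Y_{2,-2}(Ω₂) = +0.119698-0.308611i ; Δ = +0.002522+0.005741i
  [-1]  conj(Y_{2,-1})(Ω₁) = -0.063735-0.154178i ; Y_{2,-1}(Ω₂) = +0.223193-0.152826i ; Δ = -0.037787-0.024671i
  [+0]  conj(Y_{2,0})(Ω₁) = +0.584383-0.000000i ; Y_{2,0}(Ω₂) = -0.180025+0.000000i ; Δ = -0.105204+0.000000i
  [+1]  conj(Y_{2,1})(Ω₁) = +0.063735-0.154178i ; Y_{2,1}(Ω₂) = -0.223193-0.152826i ; Δ = -0.037787+0.024671i
  [+2]  conj(Y_{2,2})(Ω₁) = -0.013414-0.013376i ; Y_{2,2}(Ω₂) = +0.119698+0.308611i ; Δ = +0.002522-0.005741i
Accumulated sum -0.175734-0.000000i; after 4π/(2l+1) scaling, -0.441668-0.000000i ⇒ P_2 = -0.441668

-0.441668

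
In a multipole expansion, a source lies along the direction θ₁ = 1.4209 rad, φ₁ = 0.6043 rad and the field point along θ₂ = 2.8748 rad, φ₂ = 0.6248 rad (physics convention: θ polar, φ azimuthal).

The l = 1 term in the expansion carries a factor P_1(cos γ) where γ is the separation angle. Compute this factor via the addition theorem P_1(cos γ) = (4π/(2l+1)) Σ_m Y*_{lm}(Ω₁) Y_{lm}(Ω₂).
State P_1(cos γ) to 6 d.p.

Expand P_1 via completeness: Σ_{m} conj(Y_{1,m}) at Ω₁ times Y_{1,m} at Ω₂ —
  [-1]  conj(Y_{1,-1})(Ω₁) = 0.28112 + 0.19410j ; Y_{1,-1}(Ω₂) = 0.07388 - 0.05328j ; Δ = 0.03111 - 0.00064j
  [+0]  conj(Y_{1,0})(Ω₁) = 0.07297 + 0.00000j ; Y_{1,0}(Ω₂) = -0.47132 + 0.00000j ; Δ = -0.03439 + 0.00000j
  [+1]  conj(Y_{1,1})(Ω₁) = -0.28112 + 0.19410j ; Y_{1,1}(Ω₂) = -0.07388 - 0.05328j ; Δ = 0.03111 + 0.00064j
Total Σ_m = 0.02783 + 0.00000j. Multiply by 4.188790: 0.11658 + 0.00000j. P_1(cos γ) = 0.116576

0.116576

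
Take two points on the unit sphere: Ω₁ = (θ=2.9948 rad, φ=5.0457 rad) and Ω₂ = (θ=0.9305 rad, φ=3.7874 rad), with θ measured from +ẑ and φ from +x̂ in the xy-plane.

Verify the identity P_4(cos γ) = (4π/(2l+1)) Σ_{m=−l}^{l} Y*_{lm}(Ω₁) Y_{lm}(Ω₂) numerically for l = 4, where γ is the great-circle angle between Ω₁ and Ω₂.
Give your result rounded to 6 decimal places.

-0.364935

Expand P_4 via completeness: Σ_{m} conj(Y_{4,m}) at Ω₁ times Y_{4,m} at Ω₂ —
  term(m=-4) = (0.000012, -0.000035)   from Y*(Ω₁)=(0.000048, 0.000197), Y(Ω₂)=(-0.155212, -0.096957)
  term(m=-3) = (0.001204, 0.000884)   from Y*(Ω₁)=(0.003260, -0.002094), Y(Ω₂)=(0.138236, 0.360002)
  term(m=-2) = (-0.010945, 0.007897)   from Y*(Ω₁)=(-0.032905, -0.025889), Y(Ω₂)=(0.088832, -0.309877)
  term(m=-1) = (0.009210, 0.028508)   from Y*(Ω₁)=(-0.086229, 0.249053), Y(Ω₂)=(0.090778, -0.068412)
  term(m=+0) = (-0.260328, 0.000000)   from Y*(Ω₁)=(0.757453, -0.000000), Y(Ω₂)=(-0.343688, 0.000000)
  term(m=+1) = (0.009210, -0.028508)   from Y*(Ω₁)=(0.086229, 0.249053), Y(Ω₂)=(-0.090778, -0.068412)
  term(m=+2) = (-0.010945, -0.007897)   from Y*(Ω₁)=(-0.032905, 0.025889), Y(Ω₂)=(0.088832, 0.309877)
  term(m=+3) = (0.001204, -0.000884)   from Y*(Ω₁)=(-0.003260, -0.002094), Y(Ω₂)=(-0.138236, 0.360002)
  term(m=+4) = (0.000012, 0.000035)   from Y*(Ω₁)=(0.000048, -0.000197), Y(Ω₂)=(-0.155212, 0.096957)
Accumulated sum (-0.261366, 0.000000); after 4π/(2l+1) scaling, (-0.364935, 0.000000) ⇒ P_4 = -0.364935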